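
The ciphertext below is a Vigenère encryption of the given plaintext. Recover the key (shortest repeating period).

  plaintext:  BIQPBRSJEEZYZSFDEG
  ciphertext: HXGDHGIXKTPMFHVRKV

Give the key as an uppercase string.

  i= 0: H-B =  6 → G
  i= 1: X-I = 15 → P
  i= 2: G-Q = 16 → Q
  i= 3: D-P = 14 → O
  i= 4: H-B =  6 → G
  i= 5: G-R = 15 → P
  i= 6: I-S = 16 → Q
  i= 7: X-J = 14 → O
  i= 8: K-E =  6 → G
  i= 9: T-E = 15 → P
  i=10: P-Z = 16 → Q
  i=11: M-Y = 14 → O
  i=12: F-Z =  6 → G
  i=13: H-S = 15 → P
  i=14: V-F = 16 → Q
  i=15: R-D = 14 → O
  i=16: K-E =  6 → G
  i=17: V-G = 15 → P
  shifts repeat with period 4: GPQO

GPQO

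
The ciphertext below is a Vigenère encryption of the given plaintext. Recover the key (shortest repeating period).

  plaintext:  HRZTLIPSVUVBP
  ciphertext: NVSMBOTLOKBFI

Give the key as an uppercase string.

GETTQ

  i= 0: N-H =  6 → G
  i= 1: V-R =  4 → E
  i= 2: S-Z = 19 → T
  i= 3: M-T = 19 → T
  i= 4: B-L = 16 → Q
  i= 5: O-I =  6 → G
  i= 6: T-P =  4 → E
  i= 7: L-S = 19 → T
  i= 8: O-V = 19 → T
  i= 9: K-U = 16 → Q
  i=10: B-V =  6 → G
  i=11: F-B =  4 → E
  i=12: I-P = 19 → T
  shifts repeat with period 5: GETTQ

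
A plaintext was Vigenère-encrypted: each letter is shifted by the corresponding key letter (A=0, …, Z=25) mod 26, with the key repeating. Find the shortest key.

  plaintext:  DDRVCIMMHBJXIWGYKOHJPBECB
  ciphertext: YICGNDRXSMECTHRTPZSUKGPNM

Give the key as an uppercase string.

VFLLL

  i= 0: Y-D = 21 → V
  i= 1: I-D =  5 → F
  i= 2: C-R = 11 → L
  i= 3: G-V = 11 → L
  i= 4: N-C = 11 → L
  i= 5: D-I = 21 → V
  i= 6: R-M =  5 → F
  i= 7: X-M = 11 → L
  i= 8: S-H = 11 → L
  i= 9: M-B = 11 → L
  i=10: E-J = 21 → V
  i=11: C-X =  5 → F
  i=12: T-I = 11 → L
  i=13: H-W = 11 → L
  i=14: R-G = 11 → L
  i=15: T-Y = 21 → V
  i=16: P-K =  5 → F
  i=17: Z-O = 11 → L
  i=18: S-H = 11 → L
  i=19: U-J = 11 → L
  i=20: K-P = 21 → V
  i=21: G-B =  5 → F
  i=22: P-E = 11 → L
  i=23: N-C = 11 → L
  i=24: M-B = 11 → L
  shifts repeat with period 5: VFLLL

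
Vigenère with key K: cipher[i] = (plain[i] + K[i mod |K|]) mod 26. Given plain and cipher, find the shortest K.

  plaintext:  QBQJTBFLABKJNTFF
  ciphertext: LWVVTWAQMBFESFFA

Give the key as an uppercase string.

  i= 0: L-Q = 21 → V
  i= 1: W-B = 21 → V
  i= 2: V-Q =  5 → F
  i= 3: V-J = 12 → M
  i= 4: T-T =  0 → A
  i= 5: W-B = 21 → V
  i= 6: A-F = 21 → V
  i= 7: Q-L =  5 → F
  i= 8: M-A = 12 → M
  i= 9: B-B =  0 → A
  i=10: F-K = 21 → V
  i=11: E-J = 21 → V
  i=12: S-N =  5 → F
  i=13: F-T = 12 → M
  i=14: F-F =  0 → A
  i=15: A-F = 21 → V
  shifts repeat with period 5: VVFMA

VVFMA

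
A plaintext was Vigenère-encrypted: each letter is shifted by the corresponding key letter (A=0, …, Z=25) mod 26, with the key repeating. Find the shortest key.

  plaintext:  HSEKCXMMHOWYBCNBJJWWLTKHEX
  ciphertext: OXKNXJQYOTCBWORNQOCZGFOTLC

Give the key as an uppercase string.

  i= 0: O-H =  7 → H
  i= 1: X-S =  5 → F
  i= 2: K-E =  6 → G
  i= 3: N-K =  3 → D
  i= 4: X-C = 21 → V
  i= 5: J-X = 12 → M
  i= 6: Q-M =  4 → E
  i= 7: Y-M = 12 → M
  i= 8: O-H =  7 → H
  i= 9: T-O =  5 → F
  i=10: C-W =  6 → G
  i=11: B-Y =  3 → D
  i=12: W-B = 21 → V
  i=13: O-C = 12 → M
  i=14: R-N =  4 → E
  i=15: N-B = 12 → M
  i=16: Q-J =  7 → H
  i=17: O-J =  5 → F
  i=18: C-W =  6 → G
  i=19: Z-W =  3 → D
  i=20: G-L = 21 → V
  i=21: F-T = 12 → M
  i=22: O-K =  4 → E
  i=23: T-H = 12 → M
  i=24: L-E =  7 → H
  i=25: C-X =  5 → F
  shifts repeat with period 8: HFGDVMEM

HFGDVMEM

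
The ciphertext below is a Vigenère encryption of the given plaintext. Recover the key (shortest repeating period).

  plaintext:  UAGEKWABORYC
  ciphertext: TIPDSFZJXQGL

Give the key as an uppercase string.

ZIJ

  i= 0: T-U = 25 → Z
  i= 1: I-A =  8 → I
  i= 2: P-G =  9 → J
  i= 3: D-E = 25 → Z
  i= 4: S-K =  8 → I
  i= 5: F-W =  9 → J
  i= 6: Z-A = 25 → Z
  i= 7: J-B =  8 → I
  i= 8: X-O =  9 → J
  i= 9: Q-R = 25 → Z
  i=10: G-Y =  8 → I
  i=11: L-C =  9 → J
  shifts repeat with period 3: ZIJ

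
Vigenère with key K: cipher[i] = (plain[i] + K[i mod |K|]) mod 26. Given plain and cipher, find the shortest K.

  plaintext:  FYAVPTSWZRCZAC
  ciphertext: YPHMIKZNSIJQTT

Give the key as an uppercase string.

  i= 0: Y-F = 19 → T
  i= 1: P-Y = 17 → R
  i= 2: H-A =  7 → H
  i= 3: M-V = 17 → R
  i= 4: I-P = 19 → T
  i= 5: K-T = 17 → R
  i= 6: Z-S =  7 → H
  i= 7: N-W = 17 → R
  i= 8: S-Z = 19 → T
  i= 9: I-R = 17 → R
  i=10: J-C =  7 → H
  i=11: Q-Z = 17 → R
  i=12: T-A = 19 → T
  i=13: T-C = 17 → R
  shifts repeat with period 4: TRHR

TRHR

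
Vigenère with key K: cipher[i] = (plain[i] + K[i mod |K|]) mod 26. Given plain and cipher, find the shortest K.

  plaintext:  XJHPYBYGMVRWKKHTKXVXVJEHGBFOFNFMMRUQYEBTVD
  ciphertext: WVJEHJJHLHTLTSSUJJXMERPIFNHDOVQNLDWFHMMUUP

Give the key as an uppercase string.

  i= 0: W-X = 25 → Z
  i= 1: V-J = 12 → M
  i= 2: J-H =  2 → C
  i= 3: E-P = 15 → P
  i= 4: H-Y =  9 → J
  i= 5: J-B =  8 → I
  i= 6: J-Y = 11 → L
  i= 7: H-G =  1 → B
  i= 8: L-M = 25 → Z
  i= 9: H-V = 12 → M
  i=10: T-R =  2 → C
  i=11: L-W = 15 → P
  i=12: T-K =  9 → J
  i=13: S-K =  8 → I
  i=14: S-H = 11 → L
  i=15: U-T =  1 → B
  i=16: J-K = 25 → Z
  i=17: J-X = 12 → M
  i=18: X-V =  2 → C
  i=19: M-X = 15 → P
  i=20: E-V =  9 → J
  i=21: R-J =  8 → I
  i=22: P-E = 11 → L
  i=23: I-H =  1 → B
  i=24: F-G = 25 → Z
  i=25: N-B = 12 → M
  i=26: H-F =  2 → C
  i=27: D-O = 15 → P
  i=28: O-F =  9 → J
  i=29: V-N =  8 → I
  i=30: Q-F = 11 → L
  i=31: N-M =  1 → B
  i=32: L-M = 25 → Z
  i=33: D-R = 12 → M
  i=34: W-U =  2 → C
  i=35: F-Q = 15 → P
  i=36: H-Y =  9 → J
  i=37: M-E =  8 → I
  i=38: M-B = 11 → L
  i=39: U-T =  1 → B
  i=40: U-V = 25 → Z
  i=41: P-D = 12 → M
  shifts repeat with period 8: ZMCPJILB

ZMCPJILB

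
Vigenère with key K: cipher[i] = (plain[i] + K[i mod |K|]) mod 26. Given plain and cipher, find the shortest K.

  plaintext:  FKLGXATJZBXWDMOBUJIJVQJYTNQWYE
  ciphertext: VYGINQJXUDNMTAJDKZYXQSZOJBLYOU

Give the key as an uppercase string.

  i= 0: V-F = 16 → Q
  i= 1: Y-K = 14 → O
  i= 2: G-L = 21 → V
  i= 3: I-G =  2 → C
  i= 4: N-X = 16 → Q
  i= 5: Q-A = 16 → Q
  i= 6: J-T = 16 → Q
  i= 7: X-J = 14 → O
  i= 8: U-Z = 21 → V
  i= 9: D-B =  2 → C
  i=10: N-X = 16 → Q
  i=11: M-W = 16 → Q
  i=12: T-D = 16 → Q
  i=13: A-M = 14 → O
  i=14: J-O = 21 → V
  i=15: D-B =  2 → C
  i=16: K-U = 16 → Q
  i=17: Z-J = 16 → Q
  i=18: Y-I = 16 → Q
  i=19: X-J = 14 → O
  i=20: Q-V = 21 → V
  i=21: S-Q =  2 → C
  i=22: Z-J = 16 → Q
  i=23: O-Y = 16 → Q
  i=24: J-T = 16 → Q
  i=25: B-N = 14 → O
  i=26: L-Q = 21 → V
  i=27: Y-W =  2 → C
  i=28: O-Y = 16 → Q
  i=29: U-E = 16 → Q
  shifts repeat with period 6: QOVCQQ

QOVCQQ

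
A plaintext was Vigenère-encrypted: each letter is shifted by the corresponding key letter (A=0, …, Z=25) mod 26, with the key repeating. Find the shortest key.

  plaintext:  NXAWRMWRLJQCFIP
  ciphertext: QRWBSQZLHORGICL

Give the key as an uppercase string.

DUWFBE

  i= 0: Q-N =  3 → D
  i= 1: R-X = 20 → U
  i= 2: W-A = 22 → W
  i= 3: B-W =  5 → F
  i= 4: S-R =  1 → B
  i= 5: Q-M =  4 → E
  i= 6: Z-W =  3 → D
  i= 7: L-R = 20 → U
  i= 8: H-L = 22 → W
  i= 9: O-J =  5 → F
  i=10: R-Q =  1 → B
  i=11: G-C =  4 → E
  i=12: I-F =  3 → D
  i=13: C-I = 20 → U
  i=14: L-P = 22 → W
  shifts repeat with period 6: DUWFBE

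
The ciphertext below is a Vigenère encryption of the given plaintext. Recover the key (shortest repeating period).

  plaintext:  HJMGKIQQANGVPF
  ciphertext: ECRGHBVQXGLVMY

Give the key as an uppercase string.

XTFA

  i= 0: E-H = 23 → X
  i= 1: C-J = 19 → T
  i= 2: R-M =  5 → F
  i= 3: G-G =  0 → A
  i= 4: H-K = 23 → X
  i= 5: B-I = 19 → T
  i= 6: V-Q =  5 → F
  i= 7: Q-Q =  0 → A
  i= 8: X-A = 23 → X
  i= 9: G-N = 19 → T
  i=10: L-G =  5 → F
  i=11: V-V =  0 → A
  i=12: M-P = 23 → X
  i=13: Y-F = 19 → T
  shifts repeat with period 4: XTFA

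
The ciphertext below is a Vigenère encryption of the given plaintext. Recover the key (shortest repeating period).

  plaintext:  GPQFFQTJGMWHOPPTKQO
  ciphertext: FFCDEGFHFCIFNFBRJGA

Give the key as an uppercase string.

ZQMY

  i= 0: F-G = 25 → Z
  i= 1: F-P = 16 → Q
  i= 2: C-Q = 12 → M
  i= 3: D-F = 24 → Y
  i= 4: E-F = 25 → Z
  i= 5: G-Q = 16 → Q
  i= 6: F-T = 12 → M
  i= 7: H-J = 24 → Y
  i= 8: F-G = 25 → Z
  i= 9: C-M = 16 → Q
  i=10: I-W = 12 → M
  i=11: F-H = 24 → Y
  i=12: N-O = 25 → Z
  i=13: F-P = 16 → Q
  i=14: B-P = 12 → M
  i=15: R-T = 24 → Y
  i=16: J-K = 25 → Z
  i=17: G-Q = 16 → Q
  i=18: A-O = 12 → M
  shifts repeat with period 4: ZQMY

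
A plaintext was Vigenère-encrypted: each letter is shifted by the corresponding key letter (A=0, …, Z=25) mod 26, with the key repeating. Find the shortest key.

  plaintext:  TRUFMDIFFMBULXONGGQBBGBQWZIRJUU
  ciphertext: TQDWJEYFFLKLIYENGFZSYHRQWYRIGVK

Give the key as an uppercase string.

AZJRXBQA

  i= 0: T-T =  0 → A
  i= 1: Q-R = 25 → Z
  i= 2: D-U =  9 → J
  i= 3: W-F = 17 → R
  i= 4: J-M = 23 → X
  i= 5: E-D =  1 → B
  i= 6: Y-I = 16 → Q
  i= 7: F-F =  0 → A
  i= 8: F-F =  0 → A
  i= 9: L-M = 25 → Z
  i=10: K-B =  9 → J
  i=11: L-U = 17 → R
  i=12: I-L = 23 → X
  i=13: Y-X =  1 → B
  i=14: E-O = 16 → Q
  i=15: N-N =  0 → A
  i=16: G-G =  0 → A
  i=17: F-G = 25 → Z
  i=18: Z-Q =  9 → J
  i=19: S-B = 17 → R
  i=20: Y-B = 23 → X
  i=21: H-G =  1 → B
  i=22: R-B = 16 → Q
  i=23: Q-Q =  0 → A
  i=24: W-W =  0 → A
  i=25: Y-Z = 25 → Z
  i=26: R-I =  9 → J
  i=27: I-R = 17 → R
  i=28: G-J = 23 → X
  i=29: V-U =  1 → B
  i=30: K-U = 16 → Q
  shifts repeat with period 8: AZJRXBQA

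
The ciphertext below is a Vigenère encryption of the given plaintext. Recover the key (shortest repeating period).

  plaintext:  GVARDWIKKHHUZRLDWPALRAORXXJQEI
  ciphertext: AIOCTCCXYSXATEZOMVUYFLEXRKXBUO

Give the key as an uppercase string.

UNOLQG

  i= 0: A-G = 20 → U
  i= 1: I-V = 13 → N
  i= 2: O-A = 14 → O
  i= 3: C-R = 11 → L
  i= 4: T-D = 16 → Q
  i= 5: C-W =  6 → G
  i= 6: C-I = 20 → U
  i= 7: X-K = 13 → N
  i= 8: Y-K = 14 → O
  i= 9: S-H = 11 → L
  i=10: X-H = 16 → Q
  i=11: A-U =  6 → G
  i=12: T-Z = 20 → U
  i=13: E-R = 13 → N
  i=14: Z-L = 14 → O
  i=15: O-D = 11 → L
  i=16: M-W = 16 → Q
  i=17: V-P =  6 → G
  i=18: U-A = 20 → U
  i=19: Y-L = 13 → N
  i=20: F-R = 14 → O
  i=21: L-A = 11 → L
  i=22: E-O = 16 → Q
  i=23: X-R =  6 → G
  i=24: R-X = 20 → U
  i=25: K-X = 13 → N
  i=26: X-J = 14 → O
  i=27: B-Q = 11 → L
  i=28: U-E = 16 → Q
  i=29: O-I =  6 → G
  shifts repeat with period 6: UNOLQG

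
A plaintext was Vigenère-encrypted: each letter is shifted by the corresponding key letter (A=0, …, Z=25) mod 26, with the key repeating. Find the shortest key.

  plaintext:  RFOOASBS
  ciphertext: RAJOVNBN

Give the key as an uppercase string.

AVV

  i= 0: R-R =  0 → A
  i= 1: A-F = 21 → V
  i= 2: J-O = 21 → V
  i= 3: O-O =  0 → A
  i= 4: V-A = 21 → V
  i= 5: N-S = 21 → V
  i= 6: B-B =  0 → A
  i= 7: N-S = 21 → V
  shifts repeat with period 3: AVV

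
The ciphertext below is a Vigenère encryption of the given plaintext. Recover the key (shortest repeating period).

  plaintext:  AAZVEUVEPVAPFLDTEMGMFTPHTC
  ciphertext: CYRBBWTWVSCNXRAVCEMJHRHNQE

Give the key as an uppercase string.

  i= 0: C-A =  2 → C
  i= 1: Y-A = 24 → Y
  i= 2: R-Z = 18 → S
  i= 3: B-V =  6 → G
  i= 4: B-E = 23 → X
  i= 5: W-U =  2 → C
  i= 6: T-V = 24 → Y
  i= 7: W-E = 18 → S
  i= 8: V-P =  6 → G
  i= 9: S-V = 23 → X
  i=10: C-A =  2 → C
  i=11: N-P = 24 → Y
  i=12: X-F = 18 → S
  i=13: R-L =  6 → G
  i=14: A-D = 23 → X
  i=15: V-T =  2 → C
  i=16: C-E = 24 → Y
  i=17: E-M = 18 → S
  i=18: M-G =  6 → G
  i=19: J-M = 23 → X
  i=20: H-F =  2 → C
  i=21: R-T = 24 → Y
  i=22: H-P = 18 → S
  i=23: N-H =  6 → G
  i=24: Q-T = 23 → X
  i=25: E-C =  2 → C
  shifts repeat with period 5: CYSGX

CYSGX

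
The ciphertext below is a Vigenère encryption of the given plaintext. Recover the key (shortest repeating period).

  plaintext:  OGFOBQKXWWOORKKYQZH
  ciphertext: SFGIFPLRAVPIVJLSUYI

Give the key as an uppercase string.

EZBU

  i= 0: S-O =  4 → E
  i= 1: F-G = 25 → Z
  i= 2: G-F =  1 → B
  i= 3: I-O = 20 → U
  i= 4: F-B =  4 → E
  i= 5: P-Q = 25 → Z
  i= 6: L-K =  1 → B
  i= 7: R-X = 20 → U
  i= 8: A-W =  4 → E
  i= 9: V-W = 25 → Z
  i=10: P-O =  1 → B
  i=11: I-O = 20 → U
  i=12: V-R =  4 → E
  i=13: J-K = 25 → Z
  i=14: L-K =  1 → B
  i=15: S-Y = 20 → U
  i=16: U-Q =  4 → E
  i=17: Y-Z = 25 → Z
  i=18: I-H =  1 → B
  shifts repeat with period 4: EZBU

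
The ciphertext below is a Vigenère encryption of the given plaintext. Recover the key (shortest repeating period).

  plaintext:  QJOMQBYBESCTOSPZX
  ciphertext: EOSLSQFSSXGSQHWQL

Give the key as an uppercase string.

OFEZCPHR

  i= 0: E-Q = 14 → O
  i= 1: O-J =  5 → F
  i= 2: S-O =  4 → E
  i= 3: L-M = 25 → Z
  i= 4: S-Q =  2 → C
  i= 5: Q-B = 15 → P
  i= 6: F-Y =  7 → H
  i= 7: S-B = 17 → R
  i= 8: S-E = 14 → O
  i= 9: X-S =  5 → F
  i=10: G-C =  4 → E
  i=11: S-T = 25 → Z
  i=12: Q-O =  2 → C
  i=13: H-S = 15 → P
  i=14: W-P =  7 → H
  i=15: Q-Z = 17 → R
  i=16: L-X = 14 → O
  shifts repeat with period 8: OFEZCPHR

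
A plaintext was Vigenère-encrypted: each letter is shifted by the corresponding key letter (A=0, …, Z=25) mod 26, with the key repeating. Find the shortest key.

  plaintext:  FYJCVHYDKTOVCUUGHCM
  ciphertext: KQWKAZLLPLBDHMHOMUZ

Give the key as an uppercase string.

  i= 0: K-F =  5 → F
  i= 1: Q-Y = 18 → S
  i= 2: W-J = 13 → N
  i= 3: K-C =  8 → I
  i= 4: A-V =  5 → F
  i= 5: Z-H = 18 → S
  i= 6: L-Y = 13 → N
  i= 7: L-D =  8 → I
  i= 8: P-K =  5 → F
  i= 9: L-T = 18 → S
  i=10: B-O = 13 → N
  i=11: D-V =  8 → I
  i=12: H-C =  5 → F
  i=13: M-U = 18 → S
  i=14: H-U = 13 → N
  i=15: O-G =  8 → I
  i=16: M-H =  5 → F
  i=17: U-C = 18 → S
  i=18: Z-M = 13 → N
  shifts repeat with period 4: FSNI

FSNI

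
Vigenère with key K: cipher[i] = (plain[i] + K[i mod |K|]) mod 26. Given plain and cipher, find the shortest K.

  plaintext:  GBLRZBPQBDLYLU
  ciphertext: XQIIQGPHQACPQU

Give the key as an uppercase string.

  i= 0: X-G = 17 → R
  i= 1: Q-B = 15 → P
  i= 2: I-L = 23 → X
  i= 3: I-R = 17 → R
  i= 4: Q-Z = 17 → R
  i= 5: G-B =  5 → F
  i= 6: P-P =  0 → A
  i= 7: H-Q = 17 → R
  i= 8: Q-B = 15 → P
  i= 9: A-D = 23 → X
  i=10: C-L = 17 → R
  i=11: P-Y = 17 → R
  i=12: Q-L =  5 → F
  i=13: U-U =  0 → A
  shifts repeat with period 7: RPXRRFA

RPXRRFA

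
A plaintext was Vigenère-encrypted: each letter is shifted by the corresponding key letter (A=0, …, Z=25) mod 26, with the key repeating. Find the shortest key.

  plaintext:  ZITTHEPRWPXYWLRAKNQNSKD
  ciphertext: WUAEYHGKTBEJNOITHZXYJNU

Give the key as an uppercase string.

XMHLRDRT

  i= 0: W-Z = 23 → X
  i= 1: U-I = 12 → M
  i= 2: A-T =  7 → H
  i= 3: E-T = 11 → L
  i= 4: Y-H = 17 → R
  i= 5: H-E =  3 → D
  i= 6: G-P = 17 → R
  i= 7: K-R = 19 → T
  i= 8: T-W = 23 → X
  i= 9: B-P = 12 → M
  i=10: E-X =  7 → H
  i=11: J-Y = 11 → L
  i=12: N-W = 17 → R
  i=13: O-L =  3 → D
  i=14: I-R = 17 → R
  i=15: T-A = 19 → T
  i=16: H-K = 23 → X
  i=17: Z-N = 12 → M
  i=18: X-Q =  7 → H
  i=19: Y-N = 11 → L
  i=20: J-S = 17 → R
  i=21: N-K =  3 → D
  i=22: U-D = 17 → R
  shifts repeat with period 8: XMHLRDRT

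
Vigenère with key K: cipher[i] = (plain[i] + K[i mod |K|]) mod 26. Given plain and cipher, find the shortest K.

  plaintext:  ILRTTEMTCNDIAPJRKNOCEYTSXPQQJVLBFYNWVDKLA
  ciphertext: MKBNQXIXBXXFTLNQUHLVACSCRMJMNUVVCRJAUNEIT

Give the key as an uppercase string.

  i= 0: M-I =  4 → E
  i= 1: K-L = 25 → Z
  i= 2: B-R = 10 → K
  i= 3: N-T = 20 → U
  i= 4: Q-T = 23 → X
  i= 5: X-E = 19 → T
  i= 6: I-M = 22 → W
  i= 7: X-T =  4 → E
  i= 8: B-C = 25 → Z
  i= 9: X-N = 10 → K
  i=10: X-D = 20 → U
  i=11: F-I = 23 → X
  i=12: T-A = 19 → T
  i=13: L-P = 22 → W
  i=14: N-J =  4 → E
  i=15: Q-R = 25 → Z
  i=16: U-K = 10 → K
  i=17: H-N = 20 → U
  i=18: L-O = 23 → X
  i=19: V-C = 19 → T
  i=20: A-E = 22 → W
  i=21: C-Y =  4 → E
  i=22: S-T = 25 → Z
  i=23: C-S = 10 → K
  i=24: R-X = 20 → U
  i=25: M-P = 23 → X
  i=26: J-Q = 19 → T
  i=27: M-Q = 22 → W
  i=28: N-J =  4 → E
  i=29: U-V = 25 → Z
  i=30: V-L = 10 → K
  i=31: V-B = 20 → U
  i=32: C-F = 23 → X
  i=33: R-Y = 19 → T
  i=34: J-N = 22 → W
  i=35: A-W =  4 → E
  i=36: U-V = 25 → Z
  i=37: N-D = 10 → K
  i=38: E-K = 20 → U
  i=39: I-L = 23 → X
  i=40: T-A = 19 → T
  shifts repeat with period 7: EZKUXTW

EZKUXTW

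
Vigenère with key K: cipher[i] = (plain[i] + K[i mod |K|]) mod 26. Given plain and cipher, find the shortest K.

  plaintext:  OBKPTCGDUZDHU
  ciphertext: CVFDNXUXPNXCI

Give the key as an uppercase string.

  i= 0: C-O = 14 → O
  i= 1: V-B = 20 → U
  i= 2: F-K = 21 → V
  i= 3: D-P = 14 → O
  i= 4: N-T = 20 → U
  i= 5: X-C = 21 → V
  i= 6: U-G = 14 → O
  i= 7: X-D = 20 → U
  i= 8: P-U = 21 → V
  i= 9: N-Z = 14 → O
  i=10: X-D = 20 → U
  i=11: C-H = 21 → V
  i=12: I-U = 14 → O
  shifts repeat with period 3: OUV

OUV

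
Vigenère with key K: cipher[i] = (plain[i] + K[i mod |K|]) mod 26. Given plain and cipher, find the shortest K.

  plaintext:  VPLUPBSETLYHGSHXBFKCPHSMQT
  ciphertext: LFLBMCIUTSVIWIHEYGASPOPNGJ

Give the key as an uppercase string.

  i= 0: L-V = 16 → Q
  i= 1: F-P = 16 → Q
  i= 2: L-L =  0 → A
  i= 3: B-U =  7 → H
  i= 4: M-P = 23 → X
  i= 5: C-B =  1 → B
  i= 6: I-S = 16 → Q
  i= 7: U-E = 16 → Q
  i= 8: T-T =  0 → A
  i= 9: S-L =  7 → H
  i=10: V-Y = 23 → X
  i=11: I-H =  1 → B
  i=12: W-G = 16 → Q
  i=13: I-S = 16 → Q
  i=14: H-H =  0 → A
  i=15: E-X =  7 → H
  i=16: Y-B = 23 → X
  i=17: G-F =  1 → B
  i=18: A-K = 16 → Q
  i=19: S-C = 16 → Q
  i=20: P-P =  0 → A
  i=21: O-H =  7 → H
  i=22: P-S = 23 → X
  i=23: N-M =  1 → B
  i=24: G-Q = 16 → Q
  i=25: J-T = 16 → Q
  shifts repeat with period 6: QQAHXB

QQAHXB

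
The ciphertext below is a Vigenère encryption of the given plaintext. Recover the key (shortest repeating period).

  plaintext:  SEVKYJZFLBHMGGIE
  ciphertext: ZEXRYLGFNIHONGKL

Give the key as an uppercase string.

HAC

  i= 0: Z-S =  7 → H
  i= 1: E-E =  0 → A
  i= 2: X-V =  2 → C
  i= 3: R-K =  7 → H
  i= 4: Y-Y =  0 → A
  i= 5: L-J =  2 → C
  i= 6: G-Z =  7 → H
  i= 7: F-F =  0 → A
  i= 8: N-L =  2 → C
  i= 9: I-B =  7 → H
  i=10: H-H =  0 → A
  i=11: O-M =  2 → C
  i=12: N-G =  7 → H
  i=13: G-G =  0 → A
  i=14: K-I =  2 → C
  i=15: L-E =  7 → H
  shifts repeat with period 3: HAC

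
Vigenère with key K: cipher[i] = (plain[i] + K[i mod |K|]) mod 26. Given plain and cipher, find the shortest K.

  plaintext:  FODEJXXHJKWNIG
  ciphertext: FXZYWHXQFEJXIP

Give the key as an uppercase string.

  i= 0: F-F =  0 → A
  i= 1: X-O =  9 → J
  i= 2: Z-D = 22 → W
  i= 3: Y-E = 20 → U
  i= 4: W-J = 13 → N
  i= 5: H-X = 10 → K
  i= 6: X-X =  0 → A
  i= 7: Q-H =  9 → J
  i= 8: F-J = 22 → W
  i= 9: E-K = 20 → U
  i=10: J-W = 13 → N
  i=11: X-N = 10 → K
  i=12: I-I =  0 → A
  i=13: P-G =  9 → J
  shifts repeat with period 6: AJWUNK

AJWUNK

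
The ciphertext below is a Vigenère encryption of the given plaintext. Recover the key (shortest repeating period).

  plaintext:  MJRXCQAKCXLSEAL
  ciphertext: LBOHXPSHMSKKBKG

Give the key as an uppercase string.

  i= 0: L-M = 25 → Z
  i= 1: B-J = 18 → S
  i= 2: O-R = 23 → X
  i= 3: H-X = 10 → K
  i= 4: X-C = 21 → V
  i= 5: P-Q = 25 → Z
  i= 6: S-A = 18 → S
  i= 7: H-K = 23 → X
  i= 8: M-C = 10 → K
  i= 9: S-X = 21 → V
  i=10: K-L = 25 → Z
  i=11: K-S = 18 → S
  i=12: B-E = 23 → X
  i=13: K-A = 10 → K
  i=14: G-L = 21 → V
  shifts repeat with period 5: ZSXKV

ZSXKV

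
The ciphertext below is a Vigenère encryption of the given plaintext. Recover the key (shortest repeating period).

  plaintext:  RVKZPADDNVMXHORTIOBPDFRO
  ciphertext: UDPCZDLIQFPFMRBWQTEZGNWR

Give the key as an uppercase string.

  i= 0: U-R =  3 → D
  i= 1: D-V =  8 → I
  i= 2: P-K =  5 → F
  i= 3: C-Z =  3 → D
  i= 4: Z-P = 10 → K
  i= 5: D-A =  3 → D
  i= 6: L-D =  8 → I
  i= 7: I-D =  5 → F
  i= 8: Q-N =  3 → D
  i= 9: F-V = 10 → K
  i=10: P-M =  3 → D
  i=11: F-X =  8 → I
  i=12: M-H =  5 → F
  i=13: R-O =  3 → D
  i=14: B-R = 10 → K
  i=15: W-T =  3 → D
  i=16: Q-I =  8 → I
  i=17: T-O =  5 → F
  i=18: E-B =  3 → D
  i=19: Z-P = 10 → K
  i=20: G-D =  3 → D
  i=21: N-F =  8 → I
  i=22: W-R =  5 → F
  i=23: R-O =  3 → D
  shifts repeat with period 5: DIFDK

DIFDK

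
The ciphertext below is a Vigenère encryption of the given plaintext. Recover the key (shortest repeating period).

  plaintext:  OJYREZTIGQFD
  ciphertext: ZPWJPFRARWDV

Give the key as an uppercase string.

LGYS

  i= 0: Z-O = 11 → L
  i= 1: P-J =  6 → G
  i= 2: W-Y = 24 → Y
  i= 3: J-R = 18 → S
  i= 4: P-E = 11 → L
  i= 5: F-Z =  6 → G
  i= 6: R-T = 24 → Y
  i= 7: A-I = 18 → S
  i= 8: R-G = 11 → L
  i= 9: W-Q =  6 → G
  i=10: D-F = 24 → Y
  i=11: V-D = 18 → S
  shifts repeat with period 4: LGYS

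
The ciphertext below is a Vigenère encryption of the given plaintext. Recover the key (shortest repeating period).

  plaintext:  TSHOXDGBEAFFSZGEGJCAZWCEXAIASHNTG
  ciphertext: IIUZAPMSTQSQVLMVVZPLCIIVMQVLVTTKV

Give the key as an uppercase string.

PQNLDMGR

  i= 0: I-T = 15 → P
  i= 1: I-S = 16 → Q
  i= 2: U-H = 13 → N
  i= 3: Z-O = 11 → L
  i= 4: A-X =  3 → D
  i= 5: P-D = 12 → M
  i= 6: M-G =  6 → G
  i= 7: S-B = 17 → R
  i= 8: T-E = 15 → P
  i= 9: Q-A = 16 → Q
  i=10: S-F = 13 → N
  i=11: Q-F = 11 → L
  i=12: V-S =  3 → D
  i=13: L-Z = 12 → M
  i=14: M-G =  6 → G
  i=15: V-E = 17 → R
  i=16: V-G = 15 → P
  i=17: Z-J = 16 → Q
  i=18: P-C = 13 → N
  i=19: L-A = 11 → L
  i=20: C-Z =  3 → D
  i=21: I-W = 12 → M
  i=22: I-C =  6 → G
  i=23: V-E = 17 → R
  i=24: M-X = 15 → P
  i=25: Q-A = 16 → Q
  i=26: V-I = 13 → N
  i=27: L-A = 11 → L
  i=28: V-S =  3 → D
  i=29: T-H = 12 → M
  i=30: T-N =  6 → G
  i=31: K-T = 17 → R
  i=32: V-G = 15 → P
  shifts repeat with period 8: PQNLDMGR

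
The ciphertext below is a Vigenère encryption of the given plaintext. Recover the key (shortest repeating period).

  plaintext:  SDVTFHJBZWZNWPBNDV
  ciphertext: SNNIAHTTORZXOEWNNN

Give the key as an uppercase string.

AKSPV

  i= 0: S-S =  0 → A
  i= 1: N-D = 10 → K
  i= 2: N-V = 18 → S
  i= 3: I-T = 15 → P
  i= 4: A-F = 21 → V
  i= 5: H-H =  0 → A
  i= 6: T-J = 10 → K
  i= 7: T-B = 18 → S
  i= 8: O-Z = 15 → P
  i= 9: R-W = 21 → V
  i=10: Z-Z =  0 → A
  i=11: X-N = 10 → K
  i=12: O-W = 18 → S
  i=13: E-P = 15 → P
  i=14: W-B = 21 → V
  i=15: N-N =  0 → A
  i=16: N-D = 10 → K
  i=17: N-V = 18 → S
  shifts repeat with period 5: AKSPV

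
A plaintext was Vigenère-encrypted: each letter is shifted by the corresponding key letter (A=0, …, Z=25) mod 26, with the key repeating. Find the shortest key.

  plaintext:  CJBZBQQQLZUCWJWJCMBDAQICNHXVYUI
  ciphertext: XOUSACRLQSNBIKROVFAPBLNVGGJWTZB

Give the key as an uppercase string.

VFTTZMB

  i= 0: X-C = 21 → V
  i= 1: O-J =  5 → F
  i= 2: U-B = 19 → T
  i= 3: S-Z = 19 → T
  i= 4: A-B = 25 → Z
  i= 5: C-Q = 12 → M
  i= 6: R-Q =  1 → B
  i= 7: L-Q = 21 → V
  i= 8: Q-L =  5 → F
  i= 9: S-Z = 19 → T
  i=10: N-U = 19 → T
  i=11: B-C = 25 → Z
  i=12: I-W = 12 → M
  i=13: K-J =  1 → B
  i=14: R-W = 21 → V
  i=15: O-J =  5 → F
  i=16: V-C = 19 → T
  i=17: F-M = 19 → T
  i=18: A-B = 25 → Z
  i=19: P-D = 12 → M
  i=20: B-A =  1 → B
  i=21: L-Q = 21 → V
  i=22: N-I =  5 → F
  i=23: V-C = 19 → T
  i=24: G-N = 19 → T
  i=25: G-H = 25 → Z
  i=26: J-X = 12 → M
  i=27: W-V =  1 → B
  i=28: T-Y = 21 → V
  i=29: Z-U =  5 → F
  i=30: B-I = 19 → T
  shifts repeat with period 7: VFTTZMB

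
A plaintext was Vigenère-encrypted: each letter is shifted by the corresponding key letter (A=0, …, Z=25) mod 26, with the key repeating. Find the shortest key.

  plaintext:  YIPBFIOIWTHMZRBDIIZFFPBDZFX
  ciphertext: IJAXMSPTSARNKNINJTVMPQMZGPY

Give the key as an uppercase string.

KBLWH

  i= 0: I-Y = 10 → K
  i= 1: J-I =  1 → B
  i= 2: A-P = 11 → L
  i= 3: X-B = 22 → W
  i= 4: M-F =  7 → H
  i= 5: S-I = 10 → K
  i= 6: P-O =  1 → B
  i= 7: T-I = 11 → L
  i= 8: S-W = 22 → W
  i= 9: A-T =  7 → H
  i=10: R-H = 10 → K
  i=11: N-M =  1 → B
  i=12: K-Z = 11 → L
  i=13: N-R = 22 → W
  i=14: I-B =  7 → H
  i=15: N-D = 10 → K
  i=16: J-I =  1 → B
  i=17: T-I = 11 → L
  i=18: V-Z = 22 → W
  i=19: M-F =  7 → H
  i=20: P-F = 10 → K
  i=21: Q-P =  1 → B
  i=22: M-B = 11 → L
  i=23: Z-D = 22 → W
  i=24: G-Z =  7 → H
  i=25: P-F = 10 → K
  i=26: Y-X =  1 → B
  shifts repeat with period 5: KBLWH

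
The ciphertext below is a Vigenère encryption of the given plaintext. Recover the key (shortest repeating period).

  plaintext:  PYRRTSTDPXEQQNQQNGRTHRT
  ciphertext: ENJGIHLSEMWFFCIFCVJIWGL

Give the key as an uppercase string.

  i= 0: E-P = 15 → P
  i= 1: N-Y = 15 → P
  i= 2: J-R = 18 → S
  i= 3: G-R = 15 → P
  i= 4: I-T = 15 → P
  i= 5: H-S = 15 → P
  i= 6: L-T = 18 → S
  i= 7: S-D = 15 → P
  i= 8: E-P = 15 → P
  i= 9: M-X = 15 → P
  i=10: W-E = 18 → S
  i=11: F-Q = 15 → P
  i=12: F-Q = 15 → P
  i=13: C-N = 15 → P
  i=14: I-Q = 18 → S
  i=15: F-Q = 15 → P
  i=16: C-N = 15 → P
  i=17: V-G = 15 → P
  i=18: J-R = 18 → S
  i=19: I-T = 15 → P
  i=20: W-H = 15 → P
  i=21: G-R = 15 → P
  i=22: L-T = 18 → S
  shifts repeat with period 4: PPSP

PPSP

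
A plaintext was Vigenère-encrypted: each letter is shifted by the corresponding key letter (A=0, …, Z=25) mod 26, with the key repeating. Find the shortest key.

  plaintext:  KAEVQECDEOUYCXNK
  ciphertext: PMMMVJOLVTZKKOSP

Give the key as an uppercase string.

FMIRF

  i= 0: P-K =  5 → F
  i= 1: M-A = 12 → M
  i= 2: M-E =  8 → I
  i= 3: M-V = 17 → R
  i= 4: V-Q =  5 → F
  i= 5: J-E =  5 → F
  i= 6: O-C = 12 → M
  i= 7: L-D =  8 → I
  i= 8: V-E = 17 → R
  i= 9: T-O =  5 → F
  i=10: Z-U =  5 → F
  i=11: K-Y = 12 → M
  i=12: K-C =  8 → I
  i=13: O-X = 17 → R
  i=14: S-N =  5 → F
  i=15: P-K =  5 → F
  shifts repeat with period 5: FMIRF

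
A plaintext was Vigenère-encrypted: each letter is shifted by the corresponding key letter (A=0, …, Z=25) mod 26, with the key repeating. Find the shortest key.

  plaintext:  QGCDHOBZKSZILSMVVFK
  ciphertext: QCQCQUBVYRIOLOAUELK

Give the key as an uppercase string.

  i= 0: Q-Q =  0 → A
  i= 1: C-G = 22 → W
  i= 2: Q-C = 14 → O
  i= 3: C-D = 25 → Z
  i= 4: Q-H =  9 → J
  i= 5: U-O =  6 → G
  i= 6: B-B =  0 → A
  i= 7: V-Z = 22 → W
  i= 8: Y-K = 14 → O
  i= 9: R-S = 25 → Z
  i=10: I-Z =  9 → J
  i=11: O-I =  6 → G
  i=12: L-L =  0 → A
  i=13: O-S = 22 → W
  i=14: A-M = 14 → O
  i=15: U-V = 25 → Z
  i=16: E-V =  9 → J
  i=17: L-F =  6 → G
  i=18: K-K =  0 → A
  shifts repeat with period 6: AWOZJG

AWOZJG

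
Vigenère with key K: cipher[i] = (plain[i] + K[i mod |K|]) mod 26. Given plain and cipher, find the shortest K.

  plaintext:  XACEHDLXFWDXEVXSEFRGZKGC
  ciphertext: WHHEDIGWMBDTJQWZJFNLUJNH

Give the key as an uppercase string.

  i= 0: W-X = 25 → Z
  i= 1: H-A =  7 → H
  i= 2: H-C =  5 → F
  i= 3: E-E =  0 → A
  i= 4: D-H = 22 → W
  i= 5: I-D =  5 → F
  i= 6: G-L = 21 → V
  i= 7: W-X = 25 → Z
  i= 8: M-F =  7 → H
  i= 9: B-W =  5 → F
  i=10: D-D =  0 → A
  i=11: T-X = 22 → W
  i=12: J-E =  5 → F
  i=13: Q-V = 21 → V
  i=14: W-X = 25 → Z
  i=15: Z-S =  7 → H
  i=16: J-E =  5 → F
  i=17: F-F =  0 → A
  i=18: N-R = 22 → W
  i=19: L-G =  5 → F
  i=20: U-Z = 21 → V
  i=21: J-K = 25 → Z
  i=22: N-G =  7 → H
  i=23: H-C =  5 → F
  shifts repeat with period 7: ZHFAWFV

ZHFAWFV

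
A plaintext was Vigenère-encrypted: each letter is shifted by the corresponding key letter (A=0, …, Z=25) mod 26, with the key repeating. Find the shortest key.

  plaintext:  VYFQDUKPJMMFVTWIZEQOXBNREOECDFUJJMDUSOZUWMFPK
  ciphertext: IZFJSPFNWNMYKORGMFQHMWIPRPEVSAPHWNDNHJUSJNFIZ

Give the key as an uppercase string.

  i= 0: I-V = 13 → N
  i= 1: Z-Y =  1 → B
  i= 2: F-F =  0 → A
  i= 3: J-Q = 19 → T
  i= 4: S-D = 15 → P
  i= 5: P-U = 21 → V
  i= 6: F-K = 21 → V
  i= 7: N-P = 24 → Y
  i= 8: W-J = 13 → N
  i= 9: N-M =  1 → B
  i=10: M-M =  0 → A
  i=11: Y-F = 19 → T
  i=12: K-V = 15 → P
  i=13: O-T = 21 → V
  i=14: R-W = 21 → V
  i=15: G-I = 24 → Y
  i=16: M-Z = 13 → N
  i=17: F-E =  1 → B
  i=18: Q-Q =  0 → A
  i=19: H-O = 19 → T
  i=20: M-X = 15 → P
  i=21: W-B = 21 → V
  i=22: I-N = 21 → V
  i=23: P-R = 24 → Y
  i=24: R-E = 13 → N
  i=25: P-O =  1 → B
  i=26: E-E =  0 → A
  i=27: V-C = 19 → T
  i=28: S-D = 15 → P
  i=29: A-F = 21 → V
  i=30: P-U = 21 → V
  i=31: H-J = 24 → Y
  i=32: W-J = 13 → N
  i=33: N-M =  1 → B
  i=34: D-D =  0 → A
  i=35: N-U = 19 → T
  i=36: H-S = 15 → P
  i=37: J-O = 21 → V
  i=38: U-Z = 21 → V
  i=39: S-U = 24 → Y
  i=40: J-W = 13 → N
  i=41: N-M =  1 → B
  i=42: F-F =  0 → A
  i=43: I-P = 19 → T
  i=44: Z-K = 15 → P
  shifts repeat with period 8: NBATPVVY

NBATPVVY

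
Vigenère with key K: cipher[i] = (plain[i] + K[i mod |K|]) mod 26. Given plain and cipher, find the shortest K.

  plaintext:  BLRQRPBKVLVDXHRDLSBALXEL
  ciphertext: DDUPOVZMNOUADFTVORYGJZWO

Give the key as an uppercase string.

CSDZXGY

  i= 0: D-B =  2 → C
  i= 1: D-L = 18 → S
  i= 2: U-R =  3 → D
  i= 3: P-Q = 25 → Z
  i= 4: O-R = 23 → X
  i= 5: V-P =  6 → G
  i= 6: Z-B = 24 → Y
  i= 7: M-K =  2 → C
  i= 8: N-V = 18 → S
  i= 9: O-L =  3 → D
  i=10: U-V = 25 → Z
  i=11: A-D = 23 → X
  i=12: D-X =  6 → G
  i=13: F-H = 24 → Y
  i=14: T-R =  2 → C
  i=15: V-D = 18 → S
  i=16: O-L =  3 → D
  i=17: R-S = 25 → Z
  i=18: Y-B = 23 → X
  i=19: G-A =  6 → G
  i=20: J-L = 24 → Y
  i=21: Z-X =  2 → C
  i=22: W-E = 18 → S
  i=23: O-L =  3 → D
  shifts repeat with period 7: CSDZXGY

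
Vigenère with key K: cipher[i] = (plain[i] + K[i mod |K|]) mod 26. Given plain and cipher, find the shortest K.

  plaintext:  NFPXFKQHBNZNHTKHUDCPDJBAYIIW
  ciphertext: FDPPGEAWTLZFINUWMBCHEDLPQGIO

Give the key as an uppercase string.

  i= 0: F-N = 18 → S
  i= 1: D-F = 24 → Y
  i= 2: P-P =  0 → A
  i= 3: P-X = 18 → S
  i= 4: G-F =  1 → B
  i= 5: E-K = 20 → U
  i= 6: A-Q = 10 → K
  i= 7: W-H = 15 → P
  i= 8: T-B = 18 → S
  i= 9: L-N = 24 → Y
  i=10: Z-Z =  0 → A
  i=11: F-N = 18 → S
  i=12: I-H =  1 → B
  i=13: N-T = 20 → U
  i=14: U-K = 10 → K
  i=15: W-H = 15 → P
  i=16: M-U = 18 → S
  i=17: B-D = 24 → Y
  i=18: C-C =  0 → A
  i=19: H-P = 18 → S
  i=20: E-D =  1 → B
  i=21: D-J = 20 → U
  i=22: L-B = 10 → K
  i=23: P-A = 15 → P
  i=24: Q-Y = 18 → S
  i=25: G-I = 24 → Y
  i=26: I-I =  0 → A
  i=27: O-W = 18 → S
  shifts repeat with period 8: SYASBUKP

SYASBUKP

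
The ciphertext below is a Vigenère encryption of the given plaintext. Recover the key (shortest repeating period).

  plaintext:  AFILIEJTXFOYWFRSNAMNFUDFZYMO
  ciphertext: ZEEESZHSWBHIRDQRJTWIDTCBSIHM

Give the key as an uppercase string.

ZZWTKVY

  i= 0: Z-A = 25 → Z
  i= 1: E-F = 25 → Z
  i= 2: E-I = 22 → W
  i= 3: E-L = 19 → T
  i= 4: S-I = 10 → K
  i= 5: Z-E = 21 → V
  i= 6: H-J = 24 → Y
  i= 7: S-T = 25 → Z
  i= 8: W-X = 25 → Z
  i= 9: B-F = 22 → W
  i=10: H-O = 19 → T
  i=11: I-Y = 10 → K
  i=12: R-W = 21 → V
  i=13: D-F = 24 → Y
  i=14: Q-R = 25 → Z
  i=15: R-S = 25 → Z
  i=16: J-N = 22 → W
  i=17: T-A = 19 → T
  i=18: W-M = 10 → K
  i=19: I-N = 21 → V
  i=20: D-F = 24 → Y
  i=21: T-U = 25 → Z
  i=22: C-D = 25 → Z
  i=23: B-F = 22 → W
  i=24: S-Z = 19 → T
  i=25: I-Y = 10 → K
  i=26: H-M = 21 → V
  i=27: M-O = 24 → Y
  shifts repeat with period 7: ZZWTKVY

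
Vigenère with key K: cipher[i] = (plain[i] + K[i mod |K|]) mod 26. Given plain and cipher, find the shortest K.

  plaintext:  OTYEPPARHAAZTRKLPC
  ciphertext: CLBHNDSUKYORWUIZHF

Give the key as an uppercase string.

OSDDY

  i= 0: C-O = 14 → O
  i= 1: L-T = 18 → S
  i= 2: B-Y =  3 → D
  i= 3: H-E =  3 → D
  i= 4: N-P = 24 → Y
  i= 5: D-P = 14 → O
  i= 6: S-A = 18 → S
  i= 7: U-R =  3 → D
  i= 8: K-H =  3 → D
  i= 9: Y-A = 24 → Y
  i=10: O-A = 14 → O
  i=11: R-Z = 18 → S
  i=12: W-T =  3 → D
  i=13: U-R =  3 → D
  i=14: I-K = 24 → Y
  i=15: Z-L = 14 → O
  i=16: H-P = 18 → S
  i=17: F-C =  3 → D
  shifts repeat with period 5: OSDDY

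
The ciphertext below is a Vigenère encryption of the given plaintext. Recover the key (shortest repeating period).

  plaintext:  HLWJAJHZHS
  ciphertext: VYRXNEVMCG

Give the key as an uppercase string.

  i= 0: V-H = 14 → O
  i= 1: Y-L = 13 → N
  i= 2: R-W = 21 → V
  i= 3: X-J = 14 → O
  i= 4: N-A = 13 → N
  i= 5: E-J = 21 → V
  i= 6: V-H = 14 → O
  i= 7: M-Z = 13 → N
  i= 8: C-H = 21 → V
  i= 9: G-S = 14 → O
  shifts repeat with period 3: ONV

ONV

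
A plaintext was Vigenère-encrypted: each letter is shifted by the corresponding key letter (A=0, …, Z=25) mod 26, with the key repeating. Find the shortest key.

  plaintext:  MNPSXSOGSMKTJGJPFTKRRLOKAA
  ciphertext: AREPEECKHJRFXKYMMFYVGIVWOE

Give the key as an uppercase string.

  i= 0: A-M = 14 → O
  i= 1: R-N =  4 → E
  i= 2: E-P = 15 → P
  i= 3: P-S = 23 → X
  i= 4: E-X =  7 → H
  i= 5: E-S = 12 → M
  i= 6: C-O = 14 → O
  i= 7: K-G =  4 → E
  i= 8: H-S = 15 → P
  i= 9: J-M = 23 → X
  i=10: R-K =  7 → H
  i=11: F-T = 12 → M
  i=12: X-J = 14 → O
  i=13: K-G =  4 → E
  i=14: Y-J = 15 → P
  i=15: M-P = 23 → X
  i=16: M-F =  7 → H
  i=17: F-T = 12 → M
  i=18: Y-K = 14 → O
  i=19: V-R =  4 → E
  i=20: G-R = 15 → P
  i=21: I-L = 23 → X
  i=22: V-O =  7 → H
  i=23: W-K = 12 → M
  i=24: O-A = 14 → O
  i=25: E-A =  4 → E
  shifts repeat with period 6: OEPXHM

OEPXHM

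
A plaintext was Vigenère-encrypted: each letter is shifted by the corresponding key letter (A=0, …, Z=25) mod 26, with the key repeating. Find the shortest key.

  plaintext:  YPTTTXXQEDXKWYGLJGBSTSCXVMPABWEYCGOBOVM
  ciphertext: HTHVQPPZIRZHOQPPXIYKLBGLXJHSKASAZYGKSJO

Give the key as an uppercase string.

  i= 0: H-Y =  9 → J
  i= 1: T-P =  4 → E
  i= 2: H-T = 14 → O
  i= 3: V-T =  2 → C
  i= 4: Q-T = 23 → X
  i= 5: P-X = 18 → S
  i= 6: P-X = 18 → S
  i= 7: Z-Q =  9 → J
  i= 8: I-E =  4 → E
  i= 9: R-D = 14 → O
  i=10: Z-X =  2 → C
  i=11: H-K = 23 → X
  i=12: O-W = 18 → S
  i=13: Q-Y = 18 → S
  i=14: P-G =  9 → J
  i=15: P-L =  4 → E
  i=16: X-J = 14 → O
  i=17: I-G =  2 → C
  i=18: Y-B = 23 → X
  i=19: K-S = 18 → S
  i=20: L-T = 18 → S
  i=21: B-S =  9 → J
  i=22: G-C =  4 → E
  i=23: L-X = 14 → O
  i=24: X-V =  2 → C
  i=25: J-M = 23 → X
  i=26: H-P = 18 → S
  i=27: S-A = 18 → S
  i=28: K-B =  9 → J
  i=29: A-W =  4 → E
  i=30: S-E = 14 → O
  i=31: A-Y =  2 → C
  i=32: Z-C = 23 → X
  i=33: Y-G = 18 → S
  i=34: G-O = 18 → S
  i=35: K-B =  9 → J
  i=36: S-O =  4 → E
  i=37: J-V = 14 → O
  i=38: O-M =  2 → C
  shifts repeat with period 7: JEOCXSS

JEOCXSS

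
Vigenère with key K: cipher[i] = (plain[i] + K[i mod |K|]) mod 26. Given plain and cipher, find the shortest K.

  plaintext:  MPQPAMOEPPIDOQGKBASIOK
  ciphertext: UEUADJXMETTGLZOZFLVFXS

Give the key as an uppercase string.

  i= 0: U-M =  8 → I
  i= 1: E-P = 15 → P
  i= 2: U-Q =  4 → E
  i= 3: A-P = 11 → L
  i= 4: D-A =  3 → D
  i= 5: J-M = 23 → X
  i= 6: X-O =  9 → J
  i= 7: M-E =  8 → I
  i= 8: E-P = 15 → P
  i= 9: T-P =  4 → E
  i=10: T-I = 11 → L
  i=11: G-D =  3 → D
  i=12: L-O = 23 → X
  i=13: Z-Q =  9 → J
  i=14: O-G =  8 → I
  i=15: Z-K = 15 → P
  i=16: F-B =  4 → E
  i=17: L-A = 11 → L
  i=18: V-S =  3 → D
  i=19: F-I = 23 → X
  i=20: X-O =  9 → J
  i=21: S-K =  8 → I
  shifts repeat with period 7: IPELDXJ

IPELDXJ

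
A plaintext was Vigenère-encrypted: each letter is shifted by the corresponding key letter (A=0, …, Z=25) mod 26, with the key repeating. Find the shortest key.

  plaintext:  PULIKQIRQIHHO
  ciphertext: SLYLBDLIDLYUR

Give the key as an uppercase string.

DRN

  i= 0: S-P =  3 → D
  i= 1: L-U = 17 → R
  i= 2: Y-L = 13 → N
  i= 3: L-I =  3 → D
  i= 4: B-K = 17 → R
  i= 5: D-Q = 13 → N
  i= 6: L-I =  3 → D
  i= 7: I-R = 17 → R
  i= 8: D-Q = 13 → N
  i= 9: L-I =  3 → D
  i=10: Y-H = 17 → R
  i=11: U-H = 13 → N
  i=12: R-O =  3 → D
  shifts repeat with period 3: DRN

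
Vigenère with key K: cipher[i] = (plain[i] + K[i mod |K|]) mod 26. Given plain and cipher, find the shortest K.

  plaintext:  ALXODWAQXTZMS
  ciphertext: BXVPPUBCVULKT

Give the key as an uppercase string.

  i= 0: B-A =  1 → B
  i= 1: X-L = 12 → M
  i= 2: V-X = 24 → Y
  i= 3: P-O =  1 → B
  i= 4: P-D = 12 → M
  i= 5: U-W = 24 → Y
  i= 6: B-A =  1 → B
  i= 7: C-Q = 12 → M
  i= 8: V-X = 24 → Y
  i= 9: U-T =  1 → B
  i=10: L-Z = 12 → M
  i=11: K-M = 24 → Y
  i=12: T-S =  1 → B
  shifts repeat with period 3: BMY

BMY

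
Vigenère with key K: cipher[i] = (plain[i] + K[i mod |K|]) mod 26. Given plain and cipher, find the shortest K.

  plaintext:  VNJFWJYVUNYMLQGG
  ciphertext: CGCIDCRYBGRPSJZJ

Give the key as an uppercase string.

  i= 0: C-V =  7 → H
  i= 1: G-N = 19 → T
  i= 2: C-J = 19 → T
  i= 3: I-F =  3 → D
  i= 4: D-W =  7 → H
  i= 5: C-J = 19 → T
  i= 6: R-Y = 19 → T
  i= 7: Y-V =  3 → D
  i= 8: B-U =  7 → H
  i= 9: G-N = 19 → T
  i=10: R-Y = 19 → T
  i=11: P-M =  3 → D
  i=12: S-L =  7 → H
  i=13: J-Q = 19 → T
  i=14: Z-G = 19 → T
  i=15: J-G =  3 → D
  shifts repeat with period 4: HTTD

HTTD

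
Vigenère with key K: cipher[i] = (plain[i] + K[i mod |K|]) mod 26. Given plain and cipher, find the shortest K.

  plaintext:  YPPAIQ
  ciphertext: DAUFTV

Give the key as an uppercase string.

FLF

  i= 0: D-Y =  5 → F
  i= 1: A-P = 11 → L
  i= 2: U-P =  5 → F
  i= 3: F-A =  5 → F
  i= 4: T-I = 11 → L
  i= 5: V-Q =  5 → F
  shifts repeat with period 3: FLF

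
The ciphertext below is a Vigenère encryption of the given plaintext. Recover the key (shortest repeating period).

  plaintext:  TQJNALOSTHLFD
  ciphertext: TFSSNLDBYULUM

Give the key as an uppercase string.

  i= 0: T-T =  0 → A
  i= 1: F-Q = 15 → P
  i= 2: S-J =  9 → J
  i= 3: S-N =  5 → F
  i= 4: N-A = 13 → N
  i= 5: L-L =  0 → A
  i= 6: D-O = 15 → P
  i= 7: B-S =  9 → J
  i= 8: Y-T =  5 → F
  i= 9: U-H = 13 → N
  i=10: L-L =  0 → A
  i=11: U-F = 15 → P
  i=12: M-D =  9 → J
  shifts repeat with period 5: APJFN

APJFN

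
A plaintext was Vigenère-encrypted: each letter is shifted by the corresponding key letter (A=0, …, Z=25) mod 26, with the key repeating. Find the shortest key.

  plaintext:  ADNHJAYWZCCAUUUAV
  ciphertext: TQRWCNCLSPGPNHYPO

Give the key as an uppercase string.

TNEP

  i= 0: T-A = 19 → T
  i= 1: Q-D = 13 → N
  i= 2: R-N =  4 → E
  i= 3: W-H = 15 → P
  i= 4: C-J = 19 → T
  i= 5: N-A = 13 → N
  i= 6: C-Y =  4 → E
  i= 7: L-W = 15 → P
  i= 8: S-Z = 19 → T
  i= 9: P-C = 13 → N
  i=10: G-C =  4 → E
  i=11: P-A = 15 → P
  i=12: N-U = 19 → T
  i=13: H-U = 13 → N
  i=14: Y-U =  4 → E
  i=15: P-A = 15 → P
  i=16: O-V = 19 → T
  shifts repeat with period 4: TNEP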